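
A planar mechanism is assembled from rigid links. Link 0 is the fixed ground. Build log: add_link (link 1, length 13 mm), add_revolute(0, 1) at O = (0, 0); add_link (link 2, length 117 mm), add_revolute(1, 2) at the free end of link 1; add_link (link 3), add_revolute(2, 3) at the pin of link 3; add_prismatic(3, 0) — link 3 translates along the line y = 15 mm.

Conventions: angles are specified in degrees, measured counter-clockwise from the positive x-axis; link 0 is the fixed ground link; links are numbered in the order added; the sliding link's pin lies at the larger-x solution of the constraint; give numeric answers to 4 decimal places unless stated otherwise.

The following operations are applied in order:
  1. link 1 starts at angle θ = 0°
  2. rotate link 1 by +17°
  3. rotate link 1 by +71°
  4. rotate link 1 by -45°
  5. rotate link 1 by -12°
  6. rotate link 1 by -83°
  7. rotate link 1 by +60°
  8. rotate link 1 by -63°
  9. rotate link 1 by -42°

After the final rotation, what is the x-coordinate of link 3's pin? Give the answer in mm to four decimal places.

geometry: r = 13 mm, L = 117 mm, e = 15 mm; θ starts at 0°
rotate link 1 by +17°: θ ← 0° +17° = 17°
rotate link 1 by +71°: θ ← 17° +71° = 88°
rotate link 1 by -45°: θ ← 88° -45° = 43°
rotate link 1 by -12°: θ ← 43° -12° = 31°
rotate link 1 by -83°: θ ← 31° -83° = -52°
rotate link 1 by +60°: θ ← -52° +60° = 8°
rotate link 1 by -63°: θ ← 8° -63° = -55°
rotate link 1 by -42°: θ ← -55° -42° = -97°
crank pin P = (r cos θ, r sin θ) = (-1.584301, -12.903100)
h = r sin θ − e = -12.903100 − 15 = -27.903100
x = r cos θ + √(L² − h²) = -1.584301 + 113.624016 = 112.039715

112.0397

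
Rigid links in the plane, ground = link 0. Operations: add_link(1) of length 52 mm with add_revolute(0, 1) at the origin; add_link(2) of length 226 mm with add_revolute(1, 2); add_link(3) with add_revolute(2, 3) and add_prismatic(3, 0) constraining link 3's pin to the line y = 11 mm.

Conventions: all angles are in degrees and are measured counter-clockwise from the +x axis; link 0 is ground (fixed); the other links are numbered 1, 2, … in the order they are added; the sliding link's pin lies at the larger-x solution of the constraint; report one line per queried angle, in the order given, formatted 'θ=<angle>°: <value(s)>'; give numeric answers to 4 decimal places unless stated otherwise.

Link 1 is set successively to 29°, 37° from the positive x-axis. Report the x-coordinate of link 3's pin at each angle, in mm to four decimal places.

geometry: r = 52 mm, L = 226 mm, e = 11 mm
θ=29°: crank pin P = (r cos θ, r sin θ) = (45.480225, 25.210100)
θ=29°: h = r sin θ − e = 25.210100 − 11 = 14.210100
θ=29°: x = r cos θ + √(L² − h²) = 45.480225 + 225.552817 = 271.033041
θ=37°: crank pin P = (r cos θ, r sin θ) = (41.529047, 31.294381)
θ=37°: h = r sin θ − e = 31.294381 − 11 = 20.294381
θ=37°: x = r cos θ + √(L² − h²) = 41.529047 + 225.086957 = 266.616003

θ=29°: 271.0330
θ=37°: 266.6160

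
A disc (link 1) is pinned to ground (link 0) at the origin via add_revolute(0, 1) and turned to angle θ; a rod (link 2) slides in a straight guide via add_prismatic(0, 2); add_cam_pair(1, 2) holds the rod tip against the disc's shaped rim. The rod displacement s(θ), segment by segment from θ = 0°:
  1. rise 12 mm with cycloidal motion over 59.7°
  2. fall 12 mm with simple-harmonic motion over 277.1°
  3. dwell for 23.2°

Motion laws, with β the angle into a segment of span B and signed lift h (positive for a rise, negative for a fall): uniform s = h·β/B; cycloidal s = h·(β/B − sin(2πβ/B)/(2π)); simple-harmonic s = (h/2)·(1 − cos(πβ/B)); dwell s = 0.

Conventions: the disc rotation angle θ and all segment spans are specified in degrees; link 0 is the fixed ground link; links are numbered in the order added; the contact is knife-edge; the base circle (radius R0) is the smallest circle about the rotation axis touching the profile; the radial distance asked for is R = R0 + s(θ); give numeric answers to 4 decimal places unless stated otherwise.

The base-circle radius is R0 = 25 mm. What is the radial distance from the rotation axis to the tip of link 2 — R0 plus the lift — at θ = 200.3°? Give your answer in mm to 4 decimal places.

segment 1 (0° to 59.7°, cycloidal, h = 12) is passed completely: s = 0.0000 + (12) = 12.0000
θ = 200.3° falls in segment 2 (59.7° to 336.8°, simple-harmonic, h = -12): β = 200.3 − 59.7 = 140.6°, B = 277.1°; Δs = -12/2·(1 − cos(π·0.5074)) = -6.1394; s = 12.0000 − 6.1394 = 5.8606
R = R0 + s = 25 + 5.8606 = 30.8606

30.8606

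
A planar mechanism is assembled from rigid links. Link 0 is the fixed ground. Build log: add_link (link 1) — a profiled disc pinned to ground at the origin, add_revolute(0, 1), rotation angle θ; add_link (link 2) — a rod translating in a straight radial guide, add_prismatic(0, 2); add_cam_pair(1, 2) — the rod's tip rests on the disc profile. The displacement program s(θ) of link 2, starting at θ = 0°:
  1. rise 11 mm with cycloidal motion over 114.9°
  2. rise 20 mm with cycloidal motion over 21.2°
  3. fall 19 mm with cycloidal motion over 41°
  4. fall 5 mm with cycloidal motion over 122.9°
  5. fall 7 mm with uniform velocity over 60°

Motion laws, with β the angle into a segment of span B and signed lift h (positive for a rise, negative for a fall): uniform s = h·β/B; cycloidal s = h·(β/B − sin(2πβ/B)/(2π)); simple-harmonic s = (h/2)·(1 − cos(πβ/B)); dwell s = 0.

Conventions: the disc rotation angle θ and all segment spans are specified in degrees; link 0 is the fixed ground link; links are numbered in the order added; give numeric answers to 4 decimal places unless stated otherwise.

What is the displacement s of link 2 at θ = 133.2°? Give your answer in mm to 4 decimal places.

seg 1 [0°–114.9°] cycloidal, h=11: full span → s += 11 → s = 11.0000
seg 2 [114.9°–136.1°] cycloidal, h=20: θ=133.2° here. β=18.3, B=21.2. 20·(0.8632 − sin(2π·0.8632)/(2π)) = 19.6754 → s = 30.6754

30.6754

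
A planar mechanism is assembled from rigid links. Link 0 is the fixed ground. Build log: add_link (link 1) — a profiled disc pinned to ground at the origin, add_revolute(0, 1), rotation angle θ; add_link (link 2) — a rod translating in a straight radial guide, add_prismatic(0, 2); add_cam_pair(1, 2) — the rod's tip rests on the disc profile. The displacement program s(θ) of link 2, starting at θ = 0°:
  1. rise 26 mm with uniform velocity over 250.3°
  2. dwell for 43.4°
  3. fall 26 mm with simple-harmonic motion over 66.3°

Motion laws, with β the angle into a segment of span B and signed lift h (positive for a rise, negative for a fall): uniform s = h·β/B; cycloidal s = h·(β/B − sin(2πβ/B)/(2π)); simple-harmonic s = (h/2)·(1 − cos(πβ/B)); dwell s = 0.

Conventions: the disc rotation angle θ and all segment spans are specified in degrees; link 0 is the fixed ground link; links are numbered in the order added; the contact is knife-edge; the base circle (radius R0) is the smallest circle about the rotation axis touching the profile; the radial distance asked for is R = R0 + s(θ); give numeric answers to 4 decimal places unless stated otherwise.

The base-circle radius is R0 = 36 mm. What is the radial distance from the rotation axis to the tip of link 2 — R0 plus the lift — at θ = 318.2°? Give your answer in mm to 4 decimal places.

seg 1 [0°–250.3°] uniform, h=26: full span → s += 26 → s = 26.0000
seg 2 [250.3°–293.7°] dwell: s stays 26.0000
seg 3 [293.7°–360°] simple-harmonic, h=-26: θ=318.2° here. β=24.5, B=66.3. -26/2·(1 − cos(π·0.3695)) = -7.8196 → s = 18.1804
R = R0 + s = 36 + 18.1804 = 54.1804

54.1804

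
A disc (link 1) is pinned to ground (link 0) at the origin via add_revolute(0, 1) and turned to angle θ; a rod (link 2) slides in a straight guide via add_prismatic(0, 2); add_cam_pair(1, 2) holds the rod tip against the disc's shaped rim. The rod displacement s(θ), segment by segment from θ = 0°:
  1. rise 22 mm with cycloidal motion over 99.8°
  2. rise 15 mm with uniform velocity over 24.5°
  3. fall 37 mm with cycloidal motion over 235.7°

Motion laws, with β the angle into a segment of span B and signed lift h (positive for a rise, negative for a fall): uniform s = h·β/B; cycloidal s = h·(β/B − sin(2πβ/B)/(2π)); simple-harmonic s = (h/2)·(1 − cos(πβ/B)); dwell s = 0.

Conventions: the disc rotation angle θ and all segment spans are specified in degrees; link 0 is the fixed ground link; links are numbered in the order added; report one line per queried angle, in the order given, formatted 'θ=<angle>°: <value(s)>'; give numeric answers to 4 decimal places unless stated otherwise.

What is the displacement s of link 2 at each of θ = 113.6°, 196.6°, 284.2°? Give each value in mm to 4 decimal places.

segment 1 (0° to 99.8°, cycloidal, h = 22) is passed completely: s = 0.0000 + (22) = 22.0000
θ = 113.6° falls in segment 2 (99.8° to 124.3°, uniform, h = 15): β = 113.6 − 99.8 = 13.8°, B = 24.5°; Δs = 15·13.8/24.5 = 8.4490; s = 22.0000 + 8.4490 = 30.4490
segment 2 (99.8° to 124.3°, uniform, h = 15) is passed completely: s = 22.0000 + (15) = 37.0000
θ = 196.6° falls in segment 3 (124.3° to 360°, cycloidal, h = -37): β = 196.6 − 124.3 = 72.3°, B = 235.7°; Δs = -37·(0.3067 − sin(2π·0.3067)/(2π)) = -5.8312; s = 37.0000 − 5.8312 = 31.1688
θ = 284.2° falls in segment 3 (124.3° to 360°, cycloidal, h = -37): β = 284.2 − 124.3 = 159.9°, B = 235.7°; Δs = -37·(0.6784 − sin(2π·0.6784)/(2π)) = -30.4039; s = 37.0000 − 30.4039 = 6.5961

θ=113.6°: 30.4490
θ=196.6°: 31.1688
θ=284.2°: 6.5961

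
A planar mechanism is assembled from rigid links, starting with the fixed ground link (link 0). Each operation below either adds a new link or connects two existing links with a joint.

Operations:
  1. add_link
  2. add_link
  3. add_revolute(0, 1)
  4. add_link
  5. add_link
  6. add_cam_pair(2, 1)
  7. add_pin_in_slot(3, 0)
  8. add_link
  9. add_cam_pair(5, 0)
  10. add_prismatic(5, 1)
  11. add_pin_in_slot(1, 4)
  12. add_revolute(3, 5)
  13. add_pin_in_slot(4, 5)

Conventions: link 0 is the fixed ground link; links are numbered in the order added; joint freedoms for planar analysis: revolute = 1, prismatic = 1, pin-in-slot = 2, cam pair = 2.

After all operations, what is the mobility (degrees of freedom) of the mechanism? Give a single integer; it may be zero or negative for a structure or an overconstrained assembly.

ground; <1,0,0>
#1 <2,0,0>
#2 <3,0,0>
R:0↔1 J1 <3,1,0>
#3 <4,1,0>
#4 <5,1,0>
C:2↔1 J2 <5,1,1>
PS:3↔0 J2 <5,1,2>
#5 <6,1,2>
C:5↔0 J2 <6,1,3>
P:5↔1 J1 <6,2,3>
PS:1↔4 J2 <6,2,4>
R:3↔5 J1 <6,3,4>
PS:4↔5 J2 <6,3,5>
3×5 − 2×3 − 1×5 = 4

M = 4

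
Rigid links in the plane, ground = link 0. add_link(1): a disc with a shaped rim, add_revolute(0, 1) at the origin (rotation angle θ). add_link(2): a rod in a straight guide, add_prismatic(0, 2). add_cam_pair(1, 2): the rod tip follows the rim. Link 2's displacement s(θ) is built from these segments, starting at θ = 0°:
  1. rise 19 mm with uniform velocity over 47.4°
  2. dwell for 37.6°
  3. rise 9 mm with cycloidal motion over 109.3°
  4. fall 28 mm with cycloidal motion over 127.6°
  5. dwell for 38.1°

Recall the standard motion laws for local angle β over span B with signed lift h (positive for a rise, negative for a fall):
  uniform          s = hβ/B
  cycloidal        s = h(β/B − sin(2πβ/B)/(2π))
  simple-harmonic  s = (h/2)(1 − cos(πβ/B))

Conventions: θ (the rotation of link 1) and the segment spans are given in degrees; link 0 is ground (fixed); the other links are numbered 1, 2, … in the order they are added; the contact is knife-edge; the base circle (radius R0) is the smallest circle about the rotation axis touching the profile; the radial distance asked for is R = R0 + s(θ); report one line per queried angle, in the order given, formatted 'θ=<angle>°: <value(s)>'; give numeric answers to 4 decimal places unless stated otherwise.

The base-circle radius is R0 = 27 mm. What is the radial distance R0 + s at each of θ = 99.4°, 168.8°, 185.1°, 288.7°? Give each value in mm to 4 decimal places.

segment 1 (0° to 47.4°, uniform, h = 19) is passed completely: s = 0.0000 + (19) = 19.0000
segment 2 (47.4° to 85°, dwell): s unchanged at 19.0000
θ = 99.4° falls in segment 3 (85° to 194.3°, cycloidal, h = 9): β = 99.4 − 85 = 14.4°, B = 109.3°; Δs = 9·(0.1317 − sin(2π·0.1317)/(2π)) = 0.1309; s = 19.0000 + 0.1309 = 19.1309
θ = 168.8° falls in segment 3 (85° to 194.3°, cycloidal, h = 9): β = 168.8 − 85 = 83.8°, B = 109.3°; Δs = 9·(0.7667 − sin(2π·0.7667)/(2π)) = 8.3248; s = 19.0000 + 8.3248 = 27.3248
θ = 185.1° falls in segment 3 (85° to 194.3°, cycloidal, h = 9): β = 185.1 − 85 = 100.1°, B = 109.3°; Δs = 9·(0.9158 − sin(2π·0.9158)/(2π)) = 8.9652; s = 19.0000 + 8.9652 = 27.9652
segment 3 (85° to 194.3°, cycloidal, h = 9) is passed completely: s = 19.0000 + (9) = 28.0000
θ = 288.7° falls in segment 4 (194.3° to 321.9°, cycloidal, h = -28): β = 288.7 − 194.3 = 94.4°, B = 127.6°; Δs = -28·(0.7398 − sin(2π·0.7398)/(2π)) = -25.1619; s = 28.0000 − 25.1619 = 2.8381
θ=99.4°: R = R0 + s = 27 + 19.1309 = 46.1309
θ=168.8°: R = R0 + s = 27 + 27.3248 = 54.3248
θ=185.1°: R = R0 + s = 27 + 27.9652 = 54.9652
θ=288.7°: R = R0 + s = 27 + 2.8381 = 29.8381

θ=99.4°: 46.1309
θ=168.8°: 54.3248
θ=185.1°: 54.9652
θ=288.7°: 29.8381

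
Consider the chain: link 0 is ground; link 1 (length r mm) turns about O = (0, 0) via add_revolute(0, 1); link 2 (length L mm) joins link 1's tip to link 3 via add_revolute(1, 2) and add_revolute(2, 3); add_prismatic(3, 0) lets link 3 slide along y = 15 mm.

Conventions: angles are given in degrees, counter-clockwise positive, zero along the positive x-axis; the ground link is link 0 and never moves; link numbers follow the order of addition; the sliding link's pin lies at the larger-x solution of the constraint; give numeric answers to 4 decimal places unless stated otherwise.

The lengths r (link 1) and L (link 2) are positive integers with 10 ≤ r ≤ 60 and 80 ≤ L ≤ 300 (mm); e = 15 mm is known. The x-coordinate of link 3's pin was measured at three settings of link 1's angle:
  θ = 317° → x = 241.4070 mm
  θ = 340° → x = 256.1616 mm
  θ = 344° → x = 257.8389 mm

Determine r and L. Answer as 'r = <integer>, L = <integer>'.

constraint per measurement: (x − r cos θ)² + (r sin θ − e)² = L²
subtracting the θ₁ and θ₂ equations cancels the r² and L² terms:
r = (x₁² − x₂²) / (2[(x₁cos θ₁ + e sin θ₁) − (x₂cos θ₂ + e sin θ₂)]) = 52.9998 → r = 53
L² = (x₁ − r cos θ₁)² + (r sin θ₁ − e)² = 43681.0033 → L = 209.0000 → L = 209
check at θ₃=344°: x = 257.8389 (printed 257.8389) ✓

r = 53, L = 209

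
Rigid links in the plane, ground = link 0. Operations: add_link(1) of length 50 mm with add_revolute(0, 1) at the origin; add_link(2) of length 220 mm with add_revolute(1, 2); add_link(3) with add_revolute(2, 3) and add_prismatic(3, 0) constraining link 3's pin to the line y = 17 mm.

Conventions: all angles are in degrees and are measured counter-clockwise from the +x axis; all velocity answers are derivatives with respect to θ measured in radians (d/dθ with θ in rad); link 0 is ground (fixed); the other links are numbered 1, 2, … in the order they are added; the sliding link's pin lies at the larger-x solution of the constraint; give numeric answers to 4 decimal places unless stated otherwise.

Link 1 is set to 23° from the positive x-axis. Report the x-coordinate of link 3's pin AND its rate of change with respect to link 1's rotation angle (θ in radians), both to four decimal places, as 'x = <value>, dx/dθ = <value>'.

geometry: r = 50 mm, L = 220 mm, e = 17 mm
crank pin P = (r cos θ, r sin θ) = (46.025243, 19.536556)
h = r sin θ − e = 19.536556 − 17 = 2.536556
x = r cos θ + √(L² − h²) = 46.025243 + 219.985377 = 266.010619
dx/dθ = −r sin θ − h·r cos θ/√(L² − h²) (θ in radians; h = 2.536556) = -20.067254

x = 266.0106, dx/dθ = -20.0673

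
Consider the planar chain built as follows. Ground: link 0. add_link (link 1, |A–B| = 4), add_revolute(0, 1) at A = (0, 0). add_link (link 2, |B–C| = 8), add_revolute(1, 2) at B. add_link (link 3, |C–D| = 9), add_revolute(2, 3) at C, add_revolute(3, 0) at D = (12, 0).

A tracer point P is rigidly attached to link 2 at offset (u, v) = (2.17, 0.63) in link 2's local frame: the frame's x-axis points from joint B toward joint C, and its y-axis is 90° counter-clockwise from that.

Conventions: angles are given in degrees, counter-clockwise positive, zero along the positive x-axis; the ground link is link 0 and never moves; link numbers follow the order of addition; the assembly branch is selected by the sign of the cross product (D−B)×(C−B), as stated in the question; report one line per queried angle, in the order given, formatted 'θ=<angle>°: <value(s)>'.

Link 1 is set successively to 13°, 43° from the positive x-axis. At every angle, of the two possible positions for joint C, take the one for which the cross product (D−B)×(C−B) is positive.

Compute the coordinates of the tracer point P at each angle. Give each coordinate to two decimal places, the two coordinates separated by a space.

A=(0,0), D=(12.00,0)
θ=13°: B = A + 4.00·(cos13°, sin13°) = (3.8975, 0.8998)
θ=13°: |BD| = 8.1523
θ=13°: circle(B,8.00) ∩ circle(D,9.00): a=3.0335, h=7.4026
θ=13°:   candidates: C₊=(7.7295,7.9223) cross=60.348; C₋=(6.0954,-6.7923) cross=-60.348
θ=13°:   branch + wants cross > 0 → take C=(7.7295,7.9223) (cross=60.348)
θ=13°: ex = (C−B)/|BC| = (0.4790,0.8778); ey = (-0.8778,0.4790)
θ=13°: P = B + 2.17·ex + 0.63·ey = (4.3839,3.1064)
θ=43°: B = A + 4.00·(cos43°, sin43°) = (2.9254, 2.7280)
θ=43°: |BD| = 9.4758
θ=43°: circle(B,8.00) ∩ circle(D,9.00): a=3.8409, h=7.0177
θ=43°:   candidates: C₊=(8.6240,8.3428) cross=66.498; C₋=(4.5833,-5.0983) cross=-66.498
θ=43°:   branch + wants cross > 0 → take C=(8.6240,8.3428) (cross=66.498)
θ=43°: ex = (C−B)/|BC| = (0.7123,0.7019); ey = (-0.7019,0.7123)
θ=43°: P = B + 2.17·ex + 0.63·ey = (4.0290,4.6998)

θ=13°: 4.38 3.11
θ=43°: 4.03 4.70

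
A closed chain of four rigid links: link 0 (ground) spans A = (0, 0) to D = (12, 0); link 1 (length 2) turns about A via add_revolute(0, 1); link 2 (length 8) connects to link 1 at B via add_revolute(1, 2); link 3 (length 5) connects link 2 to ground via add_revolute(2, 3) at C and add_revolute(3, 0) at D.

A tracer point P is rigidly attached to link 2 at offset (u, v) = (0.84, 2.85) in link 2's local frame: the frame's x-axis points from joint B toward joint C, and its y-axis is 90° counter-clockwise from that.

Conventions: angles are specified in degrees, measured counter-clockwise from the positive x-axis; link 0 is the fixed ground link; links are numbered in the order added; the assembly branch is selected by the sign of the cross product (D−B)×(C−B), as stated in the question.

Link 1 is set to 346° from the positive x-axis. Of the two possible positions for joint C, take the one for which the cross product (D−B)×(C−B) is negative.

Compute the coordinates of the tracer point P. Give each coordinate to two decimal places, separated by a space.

A=(0,0), D=(12.00,0)
B = A + 2.00·(cos346°, sin346°) = (1.9406, -0.4838)
|BD| = 10.0710
circle(B,8.00) ∩ circle(D,5.00): a=6.9718, h=3.9236
  candidates: C₊=(8.7158,3.7702) cross=39.515; C₋=(9.0928,-4.0680) cross=-39.515
  branch - wants cross < 0 → take C=(9.0928,-4.0680) (cross=-39.515)
ex = (C−B)/|BC| = (0.8940,-0.4480); ey = (0.4480,0.8940)
P = B + 0.84·ex + 2.85·ey = (3.9684,1.6878)

3.97 1.69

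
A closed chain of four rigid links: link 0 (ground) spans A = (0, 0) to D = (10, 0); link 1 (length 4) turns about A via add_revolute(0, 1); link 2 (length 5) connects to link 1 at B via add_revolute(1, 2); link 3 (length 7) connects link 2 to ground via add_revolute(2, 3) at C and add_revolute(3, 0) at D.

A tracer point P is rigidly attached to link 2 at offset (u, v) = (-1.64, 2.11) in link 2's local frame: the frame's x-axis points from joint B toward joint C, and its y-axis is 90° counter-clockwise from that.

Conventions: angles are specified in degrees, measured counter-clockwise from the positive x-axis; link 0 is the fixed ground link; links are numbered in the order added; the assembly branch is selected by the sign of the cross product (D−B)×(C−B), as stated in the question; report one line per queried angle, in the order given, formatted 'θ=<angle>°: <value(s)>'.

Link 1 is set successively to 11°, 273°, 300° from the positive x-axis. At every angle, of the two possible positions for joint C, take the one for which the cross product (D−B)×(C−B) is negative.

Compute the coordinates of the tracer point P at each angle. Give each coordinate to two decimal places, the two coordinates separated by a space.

A=(0,0), D=(10.00,0)
θ=11°: B = A + 4.00·(cos11°, sin11°) = (3.9265, 0.7632)
θ=11°: |BD| = 6.1213
θ=11°: circle(B,5.00) ∩ circle(D,7.00): a=1.1002, h=4.8774
θ=11°:   candidates: C₊=(5.6263,5.4654) cross=29.856; C₋=(4.4100,-4.2133) cross=-29.856
θ=11°:   branch - wants cross < 0 → take C=(4.4100,-4.2133) (cross=-29.856)
θ=11°: ex = (C−B)/|BC| = (0.0967,-0.9953); ey = (0.9953,0.0967)
θ=11°: P = B + -1.64·ex + 2.11·ey = (5.8680,2.5996)
θ=273°: B = A + 4.00·(cos273°, sin273°) = (0.2093, -3.9945)
θ=273°: |BD| = 10.5742
θ=273°: circle(B,5.00) ∩ circle(D,7.00): a=4.1522, h=2.7855
θ=273°:   candidates: C₊=(3.0017,0.1531) cross=29.454; C₋=(5.1062,-5.0050) cross=-29.454
θ=273°:   branch - wants cross < 0 → take C=(5.1062,-5.0050) (cross=-29.454)
θ=273°: ex = (C−B)/|BC| = (0.9794,-0.2021); ey = (0.2021,0.9794)
θ=273°: P = B + -1.64·ex + 2.11·ey = (-0.9704,-1.5966)
θ=300°: B = A + 4.00·(cos300°, sin300°) = (2.0000, -3.4641)
θ=300°: |BD| = 8.7178
θ=300°: circle(B,5.00) ∩ circle(D,7.00): a=2.9824, h=4.0131
θ=300°:   candidates: C₊=(3.1422,1.4037) cross=34.986; C₋=(6.3315,-5.9617) cross=-34.986
θ=300°:   branch - wants cross < 0 → take C=(6.3315,-5.9617) (cross=-34.986)
θ=300°: ex = (C−B)/|BC| = (0.8663,-0.4995); ey = (0.4995,0.8663)
θ=300°: P = B + -1.64·ex + 2.11·ey = (1.6333,-0.8170)

θ=11°: 5.87 2.60
θ=273°: -0.97 -1.60
θ=300°: 1.63 -0.82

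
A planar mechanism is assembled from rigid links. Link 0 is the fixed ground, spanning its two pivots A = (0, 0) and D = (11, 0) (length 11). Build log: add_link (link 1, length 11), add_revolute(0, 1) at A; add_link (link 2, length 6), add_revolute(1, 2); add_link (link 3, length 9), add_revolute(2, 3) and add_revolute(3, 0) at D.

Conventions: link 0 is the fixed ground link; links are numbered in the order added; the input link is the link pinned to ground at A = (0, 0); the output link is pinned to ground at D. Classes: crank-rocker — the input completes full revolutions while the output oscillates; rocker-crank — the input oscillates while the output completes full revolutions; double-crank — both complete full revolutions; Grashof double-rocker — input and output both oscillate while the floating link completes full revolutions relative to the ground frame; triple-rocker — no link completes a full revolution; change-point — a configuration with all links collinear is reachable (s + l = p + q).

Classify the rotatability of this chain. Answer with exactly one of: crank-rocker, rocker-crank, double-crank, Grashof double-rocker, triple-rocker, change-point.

lengths: ground=11, input=11, coupler=6, output=9
sorted: s=6 (shortest), l=11 (longest), p+q=20
s + l = 17 vs p + q = 20
s + l < p + q (Grashof) with shortest = coupler link → Grashof double-rocker

Grashof double-rocker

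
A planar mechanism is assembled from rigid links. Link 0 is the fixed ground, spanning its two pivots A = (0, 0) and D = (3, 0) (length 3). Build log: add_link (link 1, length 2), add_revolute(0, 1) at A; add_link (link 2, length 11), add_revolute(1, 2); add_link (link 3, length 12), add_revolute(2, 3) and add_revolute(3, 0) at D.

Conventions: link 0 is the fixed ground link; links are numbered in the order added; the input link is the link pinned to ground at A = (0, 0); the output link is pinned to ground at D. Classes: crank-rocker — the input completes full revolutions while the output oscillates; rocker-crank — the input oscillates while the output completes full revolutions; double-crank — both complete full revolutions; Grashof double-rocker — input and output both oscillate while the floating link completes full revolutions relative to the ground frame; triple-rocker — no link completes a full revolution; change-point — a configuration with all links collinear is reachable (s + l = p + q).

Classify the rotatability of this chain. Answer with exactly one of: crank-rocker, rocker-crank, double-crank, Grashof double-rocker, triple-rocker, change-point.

lengths: ground=3, input=2, coupler=11, output=12
sorted: s=2 (shortest), l=12 (longest), p+q=14
s + l = 14 vs p + q = 14
s + l = p + q → change-point (collinear configuration reachable)

change-point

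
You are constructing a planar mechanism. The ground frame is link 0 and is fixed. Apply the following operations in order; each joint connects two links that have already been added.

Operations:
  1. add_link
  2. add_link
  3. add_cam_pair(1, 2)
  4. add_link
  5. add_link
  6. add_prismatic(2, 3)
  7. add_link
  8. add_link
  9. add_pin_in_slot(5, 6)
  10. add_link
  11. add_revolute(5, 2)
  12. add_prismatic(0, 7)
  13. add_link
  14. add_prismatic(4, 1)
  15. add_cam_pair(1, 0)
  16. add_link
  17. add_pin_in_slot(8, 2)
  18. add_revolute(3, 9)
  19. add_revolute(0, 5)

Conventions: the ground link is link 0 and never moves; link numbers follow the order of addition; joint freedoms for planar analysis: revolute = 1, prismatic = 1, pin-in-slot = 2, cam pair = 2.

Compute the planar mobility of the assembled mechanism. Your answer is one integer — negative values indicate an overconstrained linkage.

ground; <1,0,0>
#1 <2,0,0>
#2 <3,0,0>
C:1↔2 J2 <3,0,1>
#3 <4,0,1>
#4 <5,0,1>
P:2↔3 J1 <5,1,1>
#5 <6,1,1>
#6 <7,1,1>
PS:5↔6 J2 <7,1,2>
#7 <8,1,2>
R:5↔2 J1 <8,2,2>
P:0↔7 J1 <8,3,2>
#8 <9,3,2>
P:4↔1 J1 <9,4,2>
C:1↔0 J2 <9,4,3>
#9 <10,4,3>
PS:8↔2 J2 <10,4,4>
R:3↔9 J1 <10,5,4>
R:0↔5 J1 <10,6,4>
3×9 − 2×6 − 1×4 = 11

M = 11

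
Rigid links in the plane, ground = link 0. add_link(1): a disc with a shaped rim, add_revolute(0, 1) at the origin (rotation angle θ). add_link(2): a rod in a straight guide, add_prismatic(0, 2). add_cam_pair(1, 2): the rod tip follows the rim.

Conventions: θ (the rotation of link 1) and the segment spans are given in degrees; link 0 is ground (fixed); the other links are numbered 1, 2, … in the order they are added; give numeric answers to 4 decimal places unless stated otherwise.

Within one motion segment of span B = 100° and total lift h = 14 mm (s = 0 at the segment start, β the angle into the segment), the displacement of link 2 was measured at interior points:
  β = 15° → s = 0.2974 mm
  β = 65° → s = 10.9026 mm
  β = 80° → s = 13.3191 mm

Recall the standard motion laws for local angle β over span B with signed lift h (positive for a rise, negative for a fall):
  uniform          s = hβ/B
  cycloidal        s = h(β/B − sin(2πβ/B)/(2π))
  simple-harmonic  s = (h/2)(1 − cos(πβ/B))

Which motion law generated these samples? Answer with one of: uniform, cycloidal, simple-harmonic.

candidates at β/B = r: uniform s = h·r (linear in β); cycloidal s = h·(r − sin(2πr)/(2π)); simple-harmonic s = (h/2)(1 − cos(πr))
β=15°: printed 0.2974 | uniform 2.1000, cycloidal 0.2974, simple-harmonic 0.7630
β=65°: printed 10.9026 | uniform 9.1000, cycloidal 10.9026, simple-harmonic 10.1779
β=80°: printed 13.3191 | uniform 11.2000, cycloidal 13.3191, simple-harmonic 12.6631
only one law matches every sample → cycloidal

cycloidal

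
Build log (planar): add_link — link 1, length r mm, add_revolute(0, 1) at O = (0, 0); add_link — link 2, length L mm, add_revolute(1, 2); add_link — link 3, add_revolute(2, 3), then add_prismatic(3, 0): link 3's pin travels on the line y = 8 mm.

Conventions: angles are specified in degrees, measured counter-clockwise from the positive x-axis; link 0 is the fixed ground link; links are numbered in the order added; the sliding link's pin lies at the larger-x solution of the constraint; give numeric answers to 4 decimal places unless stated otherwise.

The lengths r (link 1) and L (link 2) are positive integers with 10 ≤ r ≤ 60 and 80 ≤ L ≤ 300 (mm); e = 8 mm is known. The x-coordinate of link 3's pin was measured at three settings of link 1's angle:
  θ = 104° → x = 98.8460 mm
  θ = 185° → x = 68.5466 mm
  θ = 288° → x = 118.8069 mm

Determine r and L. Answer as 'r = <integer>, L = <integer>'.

constraint per measurement: (x − r cos θ)² + (r sin θ − e)² = L²
subtracting the θ₁ and θ₂ equations cancels the r² and L² terms:
r = (x₁² − x₂²) / (2[(x₁cos θ₁ + e sin θ₁) − (x₂cos θ₂ + e sin θ₂)]) = 47.9999 → r = 48
L² = (x₁ − r cos θ₁)² + (r sin θ₁ − e)² = 13688.9937 → L = 117.0000 → L = 117
check at θ₃=288°: x = 118.8069 (printed 118.8069) ✓

r = 48, L = 117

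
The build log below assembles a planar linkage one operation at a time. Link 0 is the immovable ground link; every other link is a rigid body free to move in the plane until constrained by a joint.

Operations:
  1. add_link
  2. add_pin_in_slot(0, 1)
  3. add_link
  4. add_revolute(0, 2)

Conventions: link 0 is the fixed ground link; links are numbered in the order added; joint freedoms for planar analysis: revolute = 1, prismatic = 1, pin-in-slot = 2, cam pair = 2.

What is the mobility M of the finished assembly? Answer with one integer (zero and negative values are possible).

ground; <1,0,0>
#1 <2,0,0>
PS:0↔1 J2 <2,0,1>
#2 <3,0,1>
R:0↔2 J1 <3,1,1>
3×2 − 2×1 − 1×1 = 3

M = 3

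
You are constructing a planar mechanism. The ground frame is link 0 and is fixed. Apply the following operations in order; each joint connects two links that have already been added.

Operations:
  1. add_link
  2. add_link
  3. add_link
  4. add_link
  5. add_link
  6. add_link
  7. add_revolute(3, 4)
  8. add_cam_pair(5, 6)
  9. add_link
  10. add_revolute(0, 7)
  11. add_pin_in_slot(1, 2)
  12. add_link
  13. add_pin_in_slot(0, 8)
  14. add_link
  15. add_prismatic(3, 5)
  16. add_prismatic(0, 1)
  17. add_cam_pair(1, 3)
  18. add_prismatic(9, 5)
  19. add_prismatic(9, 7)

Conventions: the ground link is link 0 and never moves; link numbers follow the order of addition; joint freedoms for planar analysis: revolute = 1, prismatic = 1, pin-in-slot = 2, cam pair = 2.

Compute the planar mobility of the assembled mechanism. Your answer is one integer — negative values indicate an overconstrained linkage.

link 0 = ground. State L|J1|J2 = 1|0|0
+link1  2|0|0
+link2  3|0|0
+link3  4|0|0
+link4  5|0|0
+link5  6|0|0
+link6  7|0|0
R(3,4) f=1→J1  7|1|0
C(5,6) f=2→J2  7|1|1
+link7  8|1|1
R(0,7) f=1→J1  8|2|1
PS(1,2) f=2→J2  8|2|2
+link8  9|2|2
PS(0,8) f=2→J2  9|2|3
+link9  10|2|3
P(3,5) f=1→J1  10|3|3
P(0,1) f=1→J1  10|4|3
C(1,3) f=2→J2  10|4|4
P(9,5) f=1→J1  10|5|4
P(9,7) f=1→J1  10|6|4
M = 3(10−1)−2·6−4 = 27−12−4 = 11

M = 11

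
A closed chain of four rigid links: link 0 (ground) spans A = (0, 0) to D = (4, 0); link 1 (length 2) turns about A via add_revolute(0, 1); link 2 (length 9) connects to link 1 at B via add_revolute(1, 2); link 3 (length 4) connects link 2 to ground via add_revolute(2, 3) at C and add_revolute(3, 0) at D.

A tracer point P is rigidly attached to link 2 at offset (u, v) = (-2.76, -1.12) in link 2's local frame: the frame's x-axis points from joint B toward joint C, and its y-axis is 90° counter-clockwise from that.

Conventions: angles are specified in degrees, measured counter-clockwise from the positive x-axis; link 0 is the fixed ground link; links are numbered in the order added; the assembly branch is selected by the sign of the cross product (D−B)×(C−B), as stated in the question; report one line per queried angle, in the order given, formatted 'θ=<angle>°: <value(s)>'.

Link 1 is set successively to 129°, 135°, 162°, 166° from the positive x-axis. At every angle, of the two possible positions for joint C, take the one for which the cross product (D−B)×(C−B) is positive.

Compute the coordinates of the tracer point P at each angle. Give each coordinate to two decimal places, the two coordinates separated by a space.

A=(0,0), D=(4.00,0)
θ=129°: B = A + 2.00·(cos129°, sin129°) = (-1.2586, 1.5543)
θ=129°: |BD| = 5.4835
θ=129°: circle(B,9.00) ∩ circle(D,4.00): a=8.6686, h=2.4198
θ=129°:   candidates: C₊=(7.7403,1.4177) cross=13.269; C₋=(6.3686,-3.2233) cross=-13.269
θ=129°:   branch + wants cross > 0 → take C=(7.7403,1.4177) (cross=13.269)
θ=129°: ex = (C−B)/|BC| = (0.9999,-0.0152); ey = (0.0152,0.9999)
θ=129°: P = B + -2.76·ex + -1.12·ey = (-4.0353,0.4763)
θ=135°: B = A + 2.00·(cos135°, sin135°) = (-1.4142, 1.4142)
θ=135°: |BD| = 5.5959
θ=135°: circle(B,9.00) ∩ circle(D,4.00): a=8.6058, h=2.6345
θ=135°:   candidates: C₊=(7.5780,1.7883) cross=14.742; C₋=(6.2464,-3.3096) cross=-14.742
θ=135°:   branch + wants cross > 0 → take C=(7.5780,1.7883) (cross=14.742)
θ=135°: ex = (C−B)/|BC| = (0.9991,0.0416); ey = (-0.0416,0.9991)
θ=135°: P = B + -2.76·ex + -1.12·ey = (-4.1253,0.1805)
θ=162°: B = A + 2.00·(cos162°, sin162°) = (-1.9021, 0.6180)
θ=162°: |BD| = 5.9344
θ=162°: circle(B,9.00) ∩ circle(D,4.00): a=8.4438, h=3.1150
θ=162°:   candidates: C₊=(6.8201,2.8367) cross=18.485; C₋=(6.1713,-3.3594) cross=-18.485
θ=162°:   branch + wants cross > 0 → take C=(6.8201,2.8367) (cross=18.485)
θ=162°: ex = (C−B)/|BC| = (0.9691,0.2465); ey = (-0.2465,0.9691)
θ=162°: P = B + -2.76·ex + -1.12·ey = (-4.3008,-1.1478)
θ=166°: B = A + 2.00·(cos166°, sin166°) = (-1.9406, 0.4838)
θ=166°: |BD| = 5.9603
θ=166°: circle(B,9.00) ∩ circle(D,4.00): a=8.4329, h=3.1442
θ=166°:   candidates: C₊=(6.7197,2.9331) cross=18.740; C₋=(6.2092,-3.3346) cross=-18.740
θ=166°:   branch + wants cross > 0 → take C=(6.7197,2.9331) (cross=18.740)
θ=166°: ex = (C−B)/|BC| = (0.9623,0.2721); ey = (-0.2721,0.9623)
θ=166°: P = B + -2.76·ex + -1.12·ey = (-4.2916,-1.3450)

θ=129°: -4.04 0.48
θ=135°: -4.13 0.18
θ=162°: -4.30 -1.15
θ=166°: -4.29 -1.34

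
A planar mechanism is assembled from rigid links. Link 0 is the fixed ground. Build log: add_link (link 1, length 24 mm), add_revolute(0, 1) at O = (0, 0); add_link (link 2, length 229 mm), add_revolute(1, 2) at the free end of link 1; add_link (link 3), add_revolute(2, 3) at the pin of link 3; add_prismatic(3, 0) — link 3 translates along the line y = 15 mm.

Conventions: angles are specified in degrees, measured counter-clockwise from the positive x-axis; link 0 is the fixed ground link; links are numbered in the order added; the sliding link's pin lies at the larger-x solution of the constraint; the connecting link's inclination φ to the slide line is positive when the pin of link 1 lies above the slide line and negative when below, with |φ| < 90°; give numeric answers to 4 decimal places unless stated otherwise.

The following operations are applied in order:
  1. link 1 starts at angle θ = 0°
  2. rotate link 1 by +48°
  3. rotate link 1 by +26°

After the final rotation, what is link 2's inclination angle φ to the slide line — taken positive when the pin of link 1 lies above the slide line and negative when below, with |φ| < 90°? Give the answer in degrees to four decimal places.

geometry: r = 24 mm, L = 229 mm, e = 15 mm; θ starts at 0°
rotate link 1 by +48°: θ ← 0° +48° = 48°
rotate link 1 by +26°: θ ← 48° +26° = 74°
h = r sin θ − e = 23.070281 − 15 = 8.070281
sin φ = h / L = 8.070281 / 229 = 0.03524140
φ = arcsin(0.03524140) = 2.019602°

2.0196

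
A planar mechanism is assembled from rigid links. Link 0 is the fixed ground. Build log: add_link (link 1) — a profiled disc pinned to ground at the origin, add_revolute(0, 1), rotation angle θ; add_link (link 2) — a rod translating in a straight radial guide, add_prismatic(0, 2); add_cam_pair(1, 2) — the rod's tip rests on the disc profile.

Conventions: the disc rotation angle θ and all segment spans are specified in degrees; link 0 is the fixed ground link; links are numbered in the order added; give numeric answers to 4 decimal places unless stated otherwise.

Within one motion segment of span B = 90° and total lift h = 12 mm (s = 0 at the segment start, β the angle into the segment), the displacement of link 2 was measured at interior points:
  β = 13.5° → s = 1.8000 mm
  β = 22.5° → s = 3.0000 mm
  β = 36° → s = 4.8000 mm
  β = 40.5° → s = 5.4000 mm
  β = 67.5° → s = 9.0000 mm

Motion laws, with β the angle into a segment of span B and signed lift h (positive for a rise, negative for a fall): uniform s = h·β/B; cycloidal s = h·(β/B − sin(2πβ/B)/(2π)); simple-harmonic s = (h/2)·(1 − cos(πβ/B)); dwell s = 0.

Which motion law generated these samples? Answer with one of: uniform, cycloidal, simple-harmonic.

candidates at β/B = r: uniform s = h·r (linear in β); cycloidal s = h·(r − sin(2πr)/(2π)); simple-harmonic s = (h/2)(1 − cos(πr))
β=13.5°: printed 1.8000 | uniform 1.8000, cycloidal 0.2549, simple-harmonic 0.6540
β=22.5°: printed 3.0000 | uniform 3.0000, cycloidal 1.0901, simple-harmonic 1.7574
β=36°: printed 4.8000 | uniform 4.8000, cycloidal 3.6774, simple-harmonic 4.1459
β=40.5°: printed 5.4000 | uniform 5.4000, cycloidal 4.8098, simple-harmonic 5.0614
β=67.5°: printed 9.0000 | uniform 9.0000, cycloidal 10.9099, simple-harmonic 10.2426
only one law matches every sample → uniform

uniform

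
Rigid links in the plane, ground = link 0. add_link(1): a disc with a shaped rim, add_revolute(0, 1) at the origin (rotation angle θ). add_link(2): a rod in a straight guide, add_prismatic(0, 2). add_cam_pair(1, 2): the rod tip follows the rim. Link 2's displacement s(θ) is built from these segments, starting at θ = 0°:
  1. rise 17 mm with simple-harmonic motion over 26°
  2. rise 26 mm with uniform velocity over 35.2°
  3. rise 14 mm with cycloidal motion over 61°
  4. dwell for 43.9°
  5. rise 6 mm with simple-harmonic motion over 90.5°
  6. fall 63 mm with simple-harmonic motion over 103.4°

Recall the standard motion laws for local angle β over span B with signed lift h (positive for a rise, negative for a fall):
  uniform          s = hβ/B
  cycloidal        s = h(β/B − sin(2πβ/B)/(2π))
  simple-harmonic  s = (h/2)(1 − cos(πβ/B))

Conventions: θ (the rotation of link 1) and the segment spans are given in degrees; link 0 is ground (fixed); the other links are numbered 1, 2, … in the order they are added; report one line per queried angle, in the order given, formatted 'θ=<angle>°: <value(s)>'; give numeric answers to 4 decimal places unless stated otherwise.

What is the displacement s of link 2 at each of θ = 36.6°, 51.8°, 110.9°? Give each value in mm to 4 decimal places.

segment 1 (0° to 26°, simple-harmonic, h = 17) is passed completely: s = 0.0000 + (17) = 17.0000
θ = 36.6° falls in segment 2 (26° to 61.2°, uniform, h = 26): β = 36.6 − 26 = 10.6°, B = 35.2°; Δs = 26·10.6/35.2 = 7.8295; s = 17.0000 + 7.8295 = 24.8295
θ = 51.8° falls in segment 2 (26° to 61.2°, uniform, h = 26): β = 51.8 − 26 = 25.8°, B = 35.2°; Δs = 26·25.8/35.2 = 19.0568; s = 17.0000 + 19.0568 = 36.0568
segment 2 (26° to 61.2°, uniform, h = 26) is passed completely: s = 17.0000 + (26) = 43.0000
θ = 110.9° falls in segment 3 (61.2° to 122.2°, cycloidal, h = 14): β = 110.9 − 61.2 = 49.7°, B = 61°; Δs = 14·(0.8148 − sin(2π·0.8148)/(2π)) = 13.4528; s = 43.0000 + 13.4528 = 56.4528

θ=36.6°: 24.8295
θ=51.8°: 36.0568
θ=110.9°: 56.4528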